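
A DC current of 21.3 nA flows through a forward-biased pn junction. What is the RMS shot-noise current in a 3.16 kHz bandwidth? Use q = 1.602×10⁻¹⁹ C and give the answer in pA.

4.64 pA

I_n = √(2qI·B)
2qI·B = 2 × 1.602×10⁻¹⁹ × 2.13×10⁻⁸ × 3.16×10³ = 2.16×10⁻²³ A²
I_n = √(2.16×10⁻²³) = 4.64×10⁻¹² A = 4.64 pA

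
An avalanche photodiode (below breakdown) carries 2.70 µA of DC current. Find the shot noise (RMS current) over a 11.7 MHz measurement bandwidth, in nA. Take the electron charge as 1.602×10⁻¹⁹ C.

3.18 nA

I_n = √(2qI·B)
2qI·B = 2 × 1.602×10⁻¹⁹ × 2.70×10⁻⁶ × 1.17×10⁷ = 1.01×10⁻¹⁷ A²
I_n = √(1.01×10⁻¹⁷) = 3.18×10⁻⁹ A = 3.18 nA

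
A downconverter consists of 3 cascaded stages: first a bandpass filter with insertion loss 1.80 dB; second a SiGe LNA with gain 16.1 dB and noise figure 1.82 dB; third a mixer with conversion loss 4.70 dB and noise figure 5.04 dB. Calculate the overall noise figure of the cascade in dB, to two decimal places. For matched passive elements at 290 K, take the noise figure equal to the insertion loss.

3.77 dB

Convert to linear (a loss of L dB is a gain of −L dB): F_i = 10^(NF_i/10), G_i = 10^(G_i,dB/10)
  Stage 1: F_1 = 10^(1.80/10) = 1.514, G_1 = 10^(−1.80/10) = 0.6607
  Stage 2: F_2 = 10^(1.82/10) = 1.521, G_2 = 10^(16.1/10) = 40.74
  Stage 3: F_3 = 10^(5.04/10) = 3.192, G_3 = 10^(−4.70/10) = 0.3388
Friis cascade:
  F = 1.514 + (1.521 − 1)/0.6607 + (3.192 − 1)/26.92 = 2.383
NF = 10 log₁₀(2.383) = 3.77 dB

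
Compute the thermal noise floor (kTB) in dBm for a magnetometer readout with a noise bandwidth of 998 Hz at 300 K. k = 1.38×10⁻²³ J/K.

P_n = kTB = 1.38×10⁻²³ × 300 × 9.98×10² = 4.13×10⁻¹⁸ W
In dBm: 10 log₁₀(4.13×10⁻¹⁸ / 10⁻³) = −143.8 dBm

−143.8 dBm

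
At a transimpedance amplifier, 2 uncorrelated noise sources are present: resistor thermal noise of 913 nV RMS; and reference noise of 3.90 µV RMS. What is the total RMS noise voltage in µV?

4.01 µV

Uncorrelated sources add in power (mean-square): V_tot = √(ΣV_i²)
V_tot = √[(9.13×10⁻⁷)² + (3.90×10⁻⁶)²] = 4.01×10⁻⁶ V = 4.01 µV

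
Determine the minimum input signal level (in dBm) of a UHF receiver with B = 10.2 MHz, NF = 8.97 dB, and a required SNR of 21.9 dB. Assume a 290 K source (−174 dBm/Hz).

−73.0 dBm

Sensitivity = −174 + 10 log₁₀(B) + NF + SNR_min
= −174 + 70.09 + 8.97 + 21.9
= −73.04 dBm → −73.0 dBm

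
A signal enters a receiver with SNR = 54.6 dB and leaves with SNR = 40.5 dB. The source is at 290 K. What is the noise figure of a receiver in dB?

NF (dB) = SNR_in(dB) − SNR_out(dB) when the source is at T₀
NF = 54.6 − 40.5 = 14.1 dB

14.1 dB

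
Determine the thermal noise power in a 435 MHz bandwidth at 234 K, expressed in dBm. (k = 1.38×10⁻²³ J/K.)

−88.5 dBm

P_n = kTB = 1.38×10⁻²³ × 234 × 4.35×10⁸ = 1.40×10⁻¹² W
In dBm: 10 log₁₀(1.40×10⁻¹² / 10⁻³) = −88.5 dBm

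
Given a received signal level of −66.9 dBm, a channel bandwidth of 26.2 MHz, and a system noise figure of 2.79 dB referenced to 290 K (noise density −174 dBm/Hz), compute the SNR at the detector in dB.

30.1 dB

Noise floor: N = −174 + 10 log₁₀(B) + NF
10 log₁₀(2.62×10⁷) = 74.18 dB
N = −174 + 74.18 + 2.79 = −97.03 dBm
SNR = P_sig − N = −66.9 − (−97.03) = 30.13 dB → 30.1 dB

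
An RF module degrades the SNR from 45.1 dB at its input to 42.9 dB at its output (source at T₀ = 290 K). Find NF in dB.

NF (dB) = SNR_in(dB) − SNR_out(dB) when the source is at T₀
NF = 45.1 − 42.9 = 2.2 dB

2.2 dB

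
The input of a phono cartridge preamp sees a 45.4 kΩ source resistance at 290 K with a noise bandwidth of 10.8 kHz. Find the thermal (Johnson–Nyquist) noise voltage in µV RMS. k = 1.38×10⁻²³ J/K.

V_n = √(4kTRB)
4kTRB = 4 × 1.38×10⁻²³ × 290 × 4.54×10⁴ × 1.08×10⁴ = 7.85×10⁻¹² V²
V_n = √(7.85×10⁻¹²) = 2.80×10⁻⁶ V = 2.80 µV

2.80 µV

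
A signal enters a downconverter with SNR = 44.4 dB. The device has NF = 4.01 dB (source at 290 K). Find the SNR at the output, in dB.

By definition F = SNR_in/SNR_out, so in dB: SNR_out = SNR_in − NF
SNR_out = 44.4 − 4.01 = 40.39 dB

40.39 dB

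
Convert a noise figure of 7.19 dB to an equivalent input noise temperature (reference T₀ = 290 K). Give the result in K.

1228 K

F = 10^(7.19/10) = 5.236
T_e = (F − 1)·T₀ = (5.236 − 1) × 290 = 1228 K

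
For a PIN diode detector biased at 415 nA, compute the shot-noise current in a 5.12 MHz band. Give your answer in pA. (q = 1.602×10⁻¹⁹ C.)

I_n = √(2qI·B)
2qI·B = 2 × 1.602×10⁻¹⁹ × 4.15×10⁻⁷ × 5.12×10⁶ = 6.81×10⁻¹⁹ A²
I_n = √(6.81×10⁻¹⁹) = 8.25×10⁻¹⁰ A = 825 pA

825 pA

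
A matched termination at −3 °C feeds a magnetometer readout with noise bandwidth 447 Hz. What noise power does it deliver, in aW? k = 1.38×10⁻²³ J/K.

T = −3 °C + 273.15 = 270.15 K
P_n = kTB = 1.38×10⁻²³ × 270.15 × 4.47×10² = 1.67×10⁻¹⁸ W = 1.67 aW

1.67 aW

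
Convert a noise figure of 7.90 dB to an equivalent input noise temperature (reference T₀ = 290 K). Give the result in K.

1498 K

F = 10^(7.90/10) = 6.16595
T_e = (F − 1)·T₀ = (6.16595 − 1) × 290 = 1498 K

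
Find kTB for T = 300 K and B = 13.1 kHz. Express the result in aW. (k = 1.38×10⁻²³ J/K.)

P_n = kTB = 1.38×10⁻²³ × 300 × 1.31×10⁴ = 5.42×10⁻¹⁷ W = 54.2 aW

54.2 aW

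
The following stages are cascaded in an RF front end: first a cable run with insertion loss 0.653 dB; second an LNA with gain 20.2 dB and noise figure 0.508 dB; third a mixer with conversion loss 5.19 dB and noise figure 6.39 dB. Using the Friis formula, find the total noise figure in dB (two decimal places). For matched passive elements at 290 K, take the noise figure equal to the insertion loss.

Convert to linear (a loss of L dB is a gain of −L dB): F_i = 10^(NF_i/10), G_i = 10^(G_i,dB/10)
  Stage 1: F_1 = 10^(0.653/10) = 1.162, G_1 = 10^(−0.653/10) = 0.8604
  Stage 2: F_2 = 10^(0.508/10) = 1.124, G_2 = 10^(20.2/10) = 104.7
  Stage 3: F_3 = 10^(6.39/10) = 4.355, G_3 = 10^(−5.19/10) = 0.3027
Friis cascade:
  F = 1.162 + (1.124 − 1)/0.8604 + (4.355 − 1)/90.09 = 1.344
NF = 10 log₁₀(1.344) = 1.28 dB

1.28 dB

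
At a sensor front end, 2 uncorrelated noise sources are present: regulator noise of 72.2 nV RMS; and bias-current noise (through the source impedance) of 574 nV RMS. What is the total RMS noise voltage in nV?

Uncorrelated sources add in power (mean-square): V_tot = √(ΣV_i²)
V_tot = √[(7.22×10⁻⁸)² + (5.74×10⁻⁷)²] = 5.79×10⁻⁷ V = 579 nV

579 nV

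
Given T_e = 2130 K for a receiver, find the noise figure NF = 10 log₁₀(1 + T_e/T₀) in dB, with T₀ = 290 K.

9.21 dB

F = 1 + T_e/T₀ = 1 + 2130/290 = 8.34483
NF = 10 log₁₀(8.34483) = 9.21 dB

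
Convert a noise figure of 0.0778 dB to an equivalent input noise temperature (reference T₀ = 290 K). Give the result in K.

5.24 K

F = 10^(0.0778/10) = 1.01808
T_e = (F − 1)·T₀ = (1.01808 − 1) × 290 = 5.24 K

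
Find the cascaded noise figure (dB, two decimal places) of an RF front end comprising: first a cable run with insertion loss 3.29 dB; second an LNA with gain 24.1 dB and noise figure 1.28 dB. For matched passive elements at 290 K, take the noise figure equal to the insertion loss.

4.57 dB

Convert to linear (a loss of L dB is a gain of −L dB): F_i = 10^(NF_i/10), G_i = 10^(G_i,dB/10)
  Stage 1: F_1 = 10^(3.29/10) = 2.133, G_1 = 10^(−3.29/10) = 0.4688
  Stage 2: F_2 = 10^(1.28/10) = 1.343, G_2 = 10^(24.1/10) = 257.0
Friis cascade:
  F = 2.133 + (1.343 − 1)/0.4688 = 2.864
NF = 10 log₁₀(2.864) = 4.57 dB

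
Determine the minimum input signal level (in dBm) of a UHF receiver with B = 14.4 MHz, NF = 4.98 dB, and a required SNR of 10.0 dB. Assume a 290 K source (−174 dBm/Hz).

Sensitivity = −174 + 10 log₁₀(B) + NF + SNR_min
= −174 + 71.58 + 4.98 + 10.0
= −87.44 dBm → −87.4 dBm

−87.4 dBm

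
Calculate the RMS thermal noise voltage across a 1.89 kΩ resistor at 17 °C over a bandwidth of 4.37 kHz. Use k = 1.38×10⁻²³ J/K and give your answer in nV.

T = 17 °C + 273.15 = 290.15 K
V_n = √(4kTRB)
4kTRB = 4 × 1.38×10⁻²³ × 290.15 × 1.89×10³ × 4.37×10³ = 1.32×10⁻¹³ V²
V_n = √(1.32×10⁻¹³) = 3.64×10⁻⁷ V = 364 nV

364 nV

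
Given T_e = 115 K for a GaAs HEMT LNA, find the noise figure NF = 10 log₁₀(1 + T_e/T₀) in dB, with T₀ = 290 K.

1.45 dB

F = 1 + T_e/T₀ = 1 + 115/290 = 1.39655
NF = 10 log₁₀(1.39655) = 1.45 dB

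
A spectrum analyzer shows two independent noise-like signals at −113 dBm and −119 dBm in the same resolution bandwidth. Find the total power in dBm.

Convert to linear, add, convert back:
P₁ = 5.01×10⁻¹⁵ W, P₂ = 1.26×10⁻¹⁵ W
P_tot = 6.27×10⁻¹⁵ W → 10 log₁₀(P_tot / 10⁻³) = −112.0 dBm

−112.0 dBm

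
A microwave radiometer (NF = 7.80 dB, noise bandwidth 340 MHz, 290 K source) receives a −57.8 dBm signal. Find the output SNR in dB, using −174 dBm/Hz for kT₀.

Noise floor: N = −174 + 10 log₁₀(B) + NF
10 log₁₀(3.40×10⁸) = 85.31 dB
N = −174 + 85.31 + 7.80 = −80.89 dBm
SNR = P_sig − N = −57.8 − (−80.89) = 23.09 dB → 23.1 dB

23.1 dB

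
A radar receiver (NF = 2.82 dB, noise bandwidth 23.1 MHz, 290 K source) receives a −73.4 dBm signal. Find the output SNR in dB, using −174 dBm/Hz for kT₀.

24.1 dB

Noise floor: N = −174 + 10 log₁₀(B) + NF
10 log₁₀(2.31×10⁷) = 73.64 dB
N = −174 + 73.64 + 2.82 = −97.54 dBm
SNR = P_sig − N = −73.4 − (−97.54) = 24.14 dB → 24.1 dB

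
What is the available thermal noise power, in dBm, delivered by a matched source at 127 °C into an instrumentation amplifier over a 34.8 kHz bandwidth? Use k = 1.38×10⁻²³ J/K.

T = 127 °C + 273.15 = 400.15 K
P_n = kTB = 1.38×10⁻²³ × 400.15 × 3.48×10⁴ = 1.92×10⁻¹⁶ W
In dBm: 10 log₁₀(1.92×10⁻¹⁶ / 10⁻³) = −127.2 dBm

−127.2 dBm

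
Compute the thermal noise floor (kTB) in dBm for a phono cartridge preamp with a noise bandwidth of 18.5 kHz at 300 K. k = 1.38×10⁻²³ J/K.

−131.2 dBm

P_n = kTB = 1.38×10⁻²³ × 300 × 1.85×10⁴ = 7.66×10⁻¹⁷ W
In dBm: 10 log₁₀(7.66×10⁻¹⁷ / 10⁻³) = −131.2 dBm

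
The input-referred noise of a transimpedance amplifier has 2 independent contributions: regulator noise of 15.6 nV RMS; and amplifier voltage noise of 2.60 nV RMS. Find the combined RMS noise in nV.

Uncorrelated sources add in power (mean-square): V_tot = √(ΣV_i²)
V_tot = √[(1.56×10⁻⁸)² + (2.60×10⁻⁹)²] = 1.58×10⁻⁸ V = 15.8 nV

15.8 nV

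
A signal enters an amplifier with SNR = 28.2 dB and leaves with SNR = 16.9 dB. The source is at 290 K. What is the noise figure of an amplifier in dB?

NF (dB) = SNR_in(dB) − SNR_out(dB) when the source is at T₀
NF = 28.2 − 16.9 = 11.3 dB

11.3 dB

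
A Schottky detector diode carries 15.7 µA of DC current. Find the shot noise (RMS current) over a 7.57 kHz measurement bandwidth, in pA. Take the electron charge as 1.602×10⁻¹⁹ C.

I_n = √(2qI·B)
2qI·B = 2 × 1.602×10⁻¹⁹ × 1.57×10⁻⁵ × 7.57×10³ = 3.81×10⁻²⁰ A²
I_n = √(3.81×10⁻²⁰) = 1.95×10⁻¹⁰ A = 195 pA

195 pA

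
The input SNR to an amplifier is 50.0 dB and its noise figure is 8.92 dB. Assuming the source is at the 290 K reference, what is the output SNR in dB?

41.08 dB

By definition F = SNR_in/SNR_out, so in dB: SNR_out = SNR_in − NF
SNR_out = 50.0 − 8.92 = 41.08 dB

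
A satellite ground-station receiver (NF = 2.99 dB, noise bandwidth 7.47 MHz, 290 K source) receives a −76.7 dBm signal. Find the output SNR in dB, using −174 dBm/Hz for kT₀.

25.6 dB

Noise floor: N = −174 + 10 log₁₀(B) + NF
10 log₁₀(7.47×10⁶) = 68.73 dB
N = −174 + 68.73 + 2.99 = −102.28 dBm
SNR = P_sig − N = −76.7 − (−102.28) = 25.58 dB → 25.6 dB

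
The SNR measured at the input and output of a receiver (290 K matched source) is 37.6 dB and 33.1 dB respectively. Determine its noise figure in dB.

4.5 dB

NF (dB) = SNR_in(dB) − SNR_out(dB) when the source is at T₀
NF = 37.6 − 33.1 = 4.5 dB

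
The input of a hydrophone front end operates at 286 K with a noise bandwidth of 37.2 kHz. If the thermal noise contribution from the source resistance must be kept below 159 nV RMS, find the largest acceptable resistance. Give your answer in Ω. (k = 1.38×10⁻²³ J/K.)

43.0 Ω

Johnson–Nyquist: V_n = √(4kTRB) ⇒ R = V_n² / (4kTB)
4kTB = 4 × 1.38×10⁻²³ × 286 × 3.72×10⁴ = 5.87×10⁻¹⁶
R = (1.59×10⁻⁷)² / 5.87×10⁻¹⁶ = 4.30×10¹ Ω = 43.0 Ω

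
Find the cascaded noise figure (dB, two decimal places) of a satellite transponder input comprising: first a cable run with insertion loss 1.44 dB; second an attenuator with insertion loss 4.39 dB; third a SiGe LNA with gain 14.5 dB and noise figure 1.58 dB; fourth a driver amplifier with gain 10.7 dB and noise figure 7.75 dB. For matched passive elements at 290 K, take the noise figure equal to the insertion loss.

7.91 dB

Convert to linear (a loss of L dB is a gain of −L dB): F_i = 10^(NF_i/10), G_i = 10^(G_i,dB/10)
  Stage 1: F_1 = 10^(1.44/10) = 1.393, G_1 = 10^(−1.44/10) = 0.7178
  Stage 2: F_2 = 10^(4.39/10) = 2.748, G_2 = 10^(−4.39/10) = 0.3639
  Stage 3: F_3 = 10^(1.58/10) = 1.439, G_3 = 10^(14.5/10) = 28.18
  Stage 4: F_4 = 10^(7.75/10) = 5.957, G_4 = 10^(10.7/10) = 11.75
Friis cascade:
  F = 1.393 + (2.748 − 1)/0.7178 + (1.439 − 1)/0.2612 + (5.957 − 1)/7.362 = 6.181
NF = 10 log₁₀(6.181) = 7.91 dB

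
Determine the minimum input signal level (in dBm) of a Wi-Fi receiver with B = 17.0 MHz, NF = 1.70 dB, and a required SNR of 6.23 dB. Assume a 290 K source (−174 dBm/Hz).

Sensitivity = −174 + 10 log₁₀(B) + NF + SNR_min
= −174 + 72.3 + 1.70 + 6.23
= −93.77 dBm → −93.8 dBm

−93.8 dBm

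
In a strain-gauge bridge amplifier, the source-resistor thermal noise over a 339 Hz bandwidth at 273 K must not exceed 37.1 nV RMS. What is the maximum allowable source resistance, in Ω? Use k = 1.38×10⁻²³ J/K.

Johnson–Nyquist: V_n = √(4kTRB) ⇒ R = V_n² / (4kTB)
4kTB = 4 × 1.38×10⁻²³ × 273 × 3.39×10² = 5.11×10⁻¹⁸
R = (3.71×10⁻⁸)² / 5.11×10⁻¹⁸ = 2.69×10² Ω = 269 Ω

269 Ω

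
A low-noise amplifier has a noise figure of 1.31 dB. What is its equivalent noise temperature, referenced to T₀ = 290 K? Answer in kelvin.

F = 10^(1.31/10) = 1.35207
T_e = (F − 1)·T₀ = (1.35207 − 1) × 290 = 102 K

102 K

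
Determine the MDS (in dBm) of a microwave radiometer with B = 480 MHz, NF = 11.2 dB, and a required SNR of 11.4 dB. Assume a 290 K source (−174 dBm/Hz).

Sensitivity = −174 + 10 log₁₀(B) + NF + SNR_min
= −174 + 86.81 + 11.2 + 11.4
= −64.59 dBm → −64.6 dBm

−64.6 dBm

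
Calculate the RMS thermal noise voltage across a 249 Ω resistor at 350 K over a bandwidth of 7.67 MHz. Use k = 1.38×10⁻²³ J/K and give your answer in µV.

6.07 µV

V_n = √(4kTRB)
4kTRB = 4 × 1.38×10⁻²³ × 350 × 2.49×10² × 7.67×10⁶ = 3.69×10⁻¹¹ V²
V_n = √(3.69×10⁻¹¹) = 6.07×10⁻⁶ V = 6.07 µV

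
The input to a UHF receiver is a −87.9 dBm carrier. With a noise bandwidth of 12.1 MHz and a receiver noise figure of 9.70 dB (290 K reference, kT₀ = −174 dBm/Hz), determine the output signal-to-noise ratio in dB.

Noise floor: N = −174 + 10 log₁₀(B) + NF
10 log₁₀(1.21×10⁷) = 70.83 dB
N = −174 + 70.83 + 9.70 = −93.47 dBm
SNR = P_sig − N = −87.9 − (−93.47) = 5.57 dB → 5.6 dB

5.6 dB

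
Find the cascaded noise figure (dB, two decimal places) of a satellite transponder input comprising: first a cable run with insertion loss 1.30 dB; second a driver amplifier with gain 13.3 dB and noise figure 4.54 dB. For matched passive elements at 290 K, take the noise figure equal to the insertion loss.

5.84 dB

Convert to linear (a loss of L dB is a gain of −L dB): F_i = 10^(NF_i/10), G_i = 10^(G_i,dB/10)
  Stage 1: F_1 = 10^(1.30/10) = 1.349, G_1 = 10^(−1.30/10) = 0.7413
  Stage 2: F_2 = 10^(4.54/10) = 2.844, G_2 = 10^(13.3/10) = 21.38
Friis cascade:
  F = 1.349 + (2.844 − 1)/0.7413 = 3.837
NF = 10 log₁₀(3.837) = 5.84 dB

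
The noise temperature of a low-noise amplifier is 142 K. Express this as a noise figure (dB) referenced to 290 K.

1.73 dB

F = 1 + T_e/T₀ = 1 + 142/290 = 1.48966
NF = 10 log₁₀(1.48966) = 1.73 dB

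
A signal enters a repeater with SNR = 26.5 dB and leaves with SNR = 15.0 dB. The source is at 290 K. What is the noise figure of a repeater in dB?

NF (dB) = SNR_in(dB) − SNR_out(dB) when the source is at T₀
NF = 26.5 − 15.0 = 11.5 dB

11.5 dB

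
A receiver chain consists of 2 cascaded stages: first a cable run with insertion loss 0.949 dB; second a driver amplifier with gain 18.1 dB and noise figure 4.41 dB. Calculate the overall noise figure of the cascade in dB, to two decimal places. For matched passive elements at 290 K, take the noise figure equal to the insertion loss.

Convert to linear (a loss of L dB is a gain of −L dB): F_i = 10^(NF_i/10), G_i = 10^(G_i,dB/10)
  Stage 1: F_1 = 10^(0.949/10) = 1.244, G_1 = 10^(−0.949/10) = 0.8037
  Stage 2: F_2 = 10^(4.41/10) = 2.761, G_2 = 10^(18.1/10) = 64.57
Friis cascade:
  F = 1.244 + (2.761 − 1)/0.8037 = 3.435
NF = 10 log₁₀(3.435) = 5.36 dB

5.36 dB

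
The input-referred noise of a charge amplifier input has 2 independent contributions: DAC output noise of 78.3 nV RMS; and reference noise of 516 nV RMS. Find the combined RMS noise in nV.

522 nV

Uncorrelated sources add in power (mean-square): V_tot = √(ΣV_i²)
V_tot = √[(7.83×10⁻⁸)² + (5.16×10⁻⁷)²] = 5.22×10⁻⁷ V = 522 nV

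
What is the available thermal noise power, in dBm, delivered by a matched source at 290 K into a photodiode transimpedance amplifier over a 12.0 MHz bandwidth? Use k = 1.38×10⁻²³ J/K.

P_n = kTB = 1.38×10⁻²³ × 290 × 1.20×10⁷ = 4.80×10⁻¹⁴ W
In dBm: 10 log₁₀(4.80×10⁻¹⁴ / 10⁻³) = −103.2 dBm

−103.2 dBm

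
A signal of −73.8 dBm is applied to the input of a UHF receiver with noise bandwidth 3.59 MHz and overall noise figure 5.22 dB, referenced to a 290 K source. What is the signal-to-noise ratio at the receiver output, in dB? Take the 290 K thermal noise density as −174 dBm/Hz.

Noise floor: N = −174 + 10 log₁₀(B) + NF
10 log₁₀(3.59×10⁶) = 65.55 dB
N = −174 + 65.55 + 5.22 = −103.23 dBm
SNR = P_sig − N = −73.8 − (−103.23) = 29.43 dB → 29.4 dB

29.4 dB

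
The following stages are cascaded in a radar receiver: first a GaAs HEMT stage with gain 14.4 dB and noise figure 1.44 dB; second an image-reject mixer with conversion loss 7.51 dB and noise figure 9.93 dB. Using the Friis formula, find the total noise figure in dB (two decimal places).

Convert to linear (a loss of L dB is a gain of −L dB): F_i = 10^(NF_i/10), G_i = 10^(G_i,dB/10)
  Stage 1: F_1 = 10^(1.44/10) = 1.393, G_1 = 10^(14.4/10) = 27.54
  Stage 2: F_2 = 10^(9.93/10) = 9.840, G_2 = 10^(−7.51/10) = 0.1774
Friis cascade:
  F = 1.393 + (9.840 − 1)/27.54 = 1.714
NF = 10 log₁₀(1.714) = 2.34 dB

2.34 dB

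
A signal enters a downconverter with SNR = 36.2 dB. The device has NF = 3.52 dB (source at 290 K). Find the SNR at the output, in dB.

By definition F = SNR_in/SNR_out, so in dB: SNR_out = SNR_in − NF
SNR_out = 36.2 − 3.52 = 32.68 dB

32.68 dB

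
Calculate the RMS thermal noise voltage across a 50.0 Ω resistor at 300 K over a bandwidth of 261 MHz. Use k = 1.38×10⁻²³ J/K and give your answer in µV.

V_n = √(4kTRB)
4kTRB = 4 × 1.38×10⁻²³ × 300 × 5.00×10¹ × 2.61×10⁸ = 2.16×10⁻¹⁰ V²
V_n = √(2.16×10⁻¹⁰) = 1.47×10⁻⁵ V = 14.7 µV

14.7 µV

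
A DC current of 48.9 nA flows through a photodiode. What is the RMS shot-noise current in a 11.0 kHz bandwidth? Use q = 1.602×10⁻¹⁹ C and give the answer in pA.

13.1 pA

I_n = √(2qI·B)
2qI·B = 2 × 1.602×10⁻¹⁹ × 4.89×10⁻⁸ × 1.10×10⁴ = 1.72×10⁻²² A²
I_n = √(1.72×10⁻²²) = 1.31×10⁻¹¹ A = 13.1 pA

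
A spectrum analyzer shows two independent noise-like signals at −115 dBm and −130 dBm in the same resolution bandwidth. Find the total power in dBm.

−114.9 dBm

Convert to linear, add, convert back:
P₁ = 3.16×10⁻¹⁵ W, P₂ = 1.00×10⁻¹⁶ W
P_tot = 3.26×10⁻¹⁵ W → 10 log₁₀(P_tot / 10⁻³) = −114.9 dBm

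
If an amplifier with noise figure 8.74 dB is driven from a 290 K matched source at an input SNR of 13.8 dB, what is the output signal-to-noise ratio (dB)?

5.06 dB

By definition F = SNR_in/SNR_out, so in dB: SNR_out = SNR_in − NF
SNR_out = 13.8 − 8.74 = 5.06 dB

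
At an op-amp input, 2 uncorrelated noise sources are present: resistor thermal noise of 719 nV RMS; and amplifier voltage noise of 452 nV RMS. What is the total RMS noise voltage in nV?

Uncorrelated sources add in power (mean-square): V_tot = √(ΣV_i²)
V_tot = √[(7.19×10⁻⁷)² + (4.52×10⁻⁷)²] = 8.49×10⁻⁷ V = 849 nV

849 nV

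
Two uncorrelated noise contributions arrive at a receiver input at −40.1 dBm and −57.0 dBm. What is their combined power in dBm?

Convert to linear, add, convert back:
P₁ = 9.77×10⁻⁸ W, P₂ = 2.00×10⁻⁹ W
P_tot = 9.97×10⁻⁸ W → 10 log₁₀(P_tot / 10⁻³) = −40.0 dBm

−40.0 dBm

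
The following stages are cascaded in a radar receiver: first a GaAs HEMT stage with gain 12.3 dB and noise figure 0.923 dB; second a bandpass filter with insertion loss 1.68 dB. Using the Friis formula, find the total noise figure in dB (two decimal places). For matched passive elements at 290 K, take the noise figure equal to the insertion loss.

Convert to linear (a loss of L dB is a gain of −L dB): F_i = 10^(NF_i/10), G_i = 10^(G_i,dB/10)
  Stage 1: F_1 = 10^(0.923/10) = 1.237, G_1 = 10^(12.3/10) = 16.98
  Stage 2: F_2 = 10^(1.68/10) = 1.472, G_2 = 10^(−1.68/10) = 0.6792
Friis cascade:
  F = 1.237 + (1.472 − 1)/16.98 = 1.265
NF = 10 log₁₀(1.265) = 1.02 dB

1.02 dB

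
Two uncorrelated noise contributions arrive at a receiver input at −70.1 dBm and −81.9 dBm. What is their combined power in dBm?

−69.8 dBm

Convert to linear, add, convert back:
P₁ = 9.77×10⁻¹¹ W, P₂ = 6.46×10⁻¹² W
P_tot = 1.04×10⁻¹⁰ W → 10 log₁₀(P_tot / 10⁻³) = −69.8 dBm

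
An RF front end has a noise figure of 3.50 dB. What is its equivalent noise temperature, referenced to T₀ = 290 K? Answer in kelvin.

F = 10^(3.50/10) = 2.23872
T_e = (F − 1)·T₀ = (2.23872 − 1) × 290 = 359 K

359 K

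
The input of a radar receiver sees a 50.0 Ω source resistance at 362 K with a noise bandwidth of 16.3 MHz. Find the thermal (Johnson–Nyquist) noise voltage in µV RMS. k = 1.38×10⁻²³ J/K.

4.04 µV

V_n = √(4kTRB)
4kTRB = 4 × 1.38×10⁻²³ × 362 × 5.00×10¹ × 1.63×10⁷ = 1.63×10⁻¹¹ V²
V_n = √(1.63×10⁻¹¹) = 4.04×10⁻⁶ V = 4.04 µV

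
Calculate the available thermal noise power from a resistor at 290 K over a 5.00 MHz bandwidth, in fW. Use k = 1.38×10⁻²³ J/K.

20.0 fW

P_n = kTB = 1.38×10⁻²³ × 290 × 5.00×10⁶ = 2.00×10⁻¹⁴ W = 20.0 fW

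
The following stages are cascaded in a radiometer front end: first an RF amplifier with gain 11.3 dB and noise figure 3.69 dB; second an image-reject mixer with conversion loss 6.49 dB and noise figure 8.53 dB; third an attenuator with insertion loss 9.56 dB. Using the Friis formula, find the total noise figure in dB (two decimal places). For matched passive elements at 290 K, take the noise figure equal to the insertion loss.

Convert to linear (a loss of L dB is a gain of −L dB): F_i = 10^(NF_i/10), G_i = 10^(G_i,dB/10)
  Stage 1: F_1 = 10^(3.69/10) = 2.339, G_1 = 10^(11.3/10) = 13.49
  Stage 2: F_2 = 10^(8.53/10) = 7.129, G_2 = 10^(−6.49/10) = 0.2244
  Stage 3: F_3 = 10^(9.56/10) = 9.036, G_3 = 10^(−9.56/10) = 0.1107
Friis cascade:
  F = 2.339 + (7.129 − 1)/13.49 + (9.036 − 1)/3.027 = 5.448
NF = 10 log₁₀(5.448) = 7.36 dB

7.36 dB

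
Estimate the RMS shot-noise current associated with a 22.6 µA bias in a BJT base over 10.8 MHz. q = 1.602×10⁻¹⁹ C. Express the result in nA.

I_n = √(2qI·B)
2qI·B = 2 × 1.602×10⁻¹⁹ × 2.26×10⁻⁵ × 1.08×10⁷ = 7.82×10⁻¹⁷ A²
I_n = √(7.82×10⁻¹⁷) = 8.84×10⁻⁹ A = 8.84 nA

8.84 nA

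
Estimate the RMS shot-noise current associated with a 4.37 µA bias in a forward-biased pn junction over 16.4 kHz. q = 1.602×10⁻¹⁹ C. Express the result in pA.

152 pA

I_n = √(2qI·B)
2qI·B = 2 × 1.602×10⁻¹⁹ × 4.37×10⁻⁶ × 1.64×10⁴ = 2.30×10⁻²⁰ A²
I_n = √(2.30×10⁻²⁰) = 1.52×10⁻¹⁰ A = 152 pA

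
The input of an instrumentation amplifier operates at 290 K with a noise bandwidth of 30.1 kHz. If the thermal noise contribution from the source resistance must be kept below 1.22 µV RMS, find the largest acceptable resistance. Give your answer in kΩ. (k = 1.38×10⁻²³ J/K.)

3.09 kΩ

Johnson–Nyquist: V_n = √(4kTRB) ⇒ R = V_n² / (4kTB)
4kTB = 4 × 1.38×10⁻²³ × 290 × 3.01×10⁴ = 4.82×10⁻¹⁶
R = (1.22×10⁻⁶)² / 4.82×10⁻¹⁶ = 3.09×10³ Ω = 3.09 kΩ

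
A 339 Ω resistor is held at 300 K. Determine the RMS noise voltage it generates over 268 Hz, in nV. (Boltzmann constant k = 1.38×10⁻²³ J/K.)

V_n = √(4kTRB)
4kTRB = 4 × 1.38×10⁻²³ × 300 × 3.39×10² × 2.68×10² = 1.50×10⁻¹⁵ V²
V_n = √(1.50×10⁻¹⁵) = 3.88×10⁻⁸ V = 38.8 nV

38.8 nV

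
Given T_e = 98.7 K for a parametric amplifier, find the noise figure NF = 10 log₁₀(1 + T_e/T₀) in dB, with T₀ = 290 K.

F = 1 + T_e/T₀ = 1 + 98.7/290 = 1.34034
NF = 10 log₁₀(1.34034) = 1.27 dB

1.27 dB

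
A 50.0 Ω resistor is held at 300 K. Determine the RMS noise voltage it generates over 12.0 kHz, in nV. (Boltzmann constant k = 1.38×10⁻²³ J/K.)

99.7 nV

V_n = √(4kTRB)
4kTRB = 4 × 1.38×10⁻²³ × 300 × 5.00×10¹ × 1.20×10⁴ = 9.94×10⁻¹⁵ V²
V_n = √(9.94×10⁻¹⁵) = 9.97×10⁻⁸ V = 99.7 nV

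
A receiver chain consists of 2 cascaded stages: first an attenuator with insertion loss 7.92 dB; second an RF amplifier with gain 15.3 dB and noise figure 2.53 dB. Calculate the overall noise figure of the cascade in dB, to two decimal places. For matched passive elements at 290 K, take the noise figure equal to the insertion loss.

Convert to linear (a loss of L dB is a gain of −L dB): F_i = 10^(NF_i/10), G_i = 10^(G_i,dB/10)
  Stage 1: F_1 = 10^(7.92/10) = 6.194, G_1 = 10^(−7.92/10) = 0.1614
  Stage 2: F_2 = 10^(2.53/10) = 1.791, G_2 = 10^(15.3/10) = 33.88
Friis cascade:
  F = 6.194 + (1.791 − 1)/0.1614 = 11.09
NF = 10 log₁₀(11.09) = 10.45 dB

10.45 dB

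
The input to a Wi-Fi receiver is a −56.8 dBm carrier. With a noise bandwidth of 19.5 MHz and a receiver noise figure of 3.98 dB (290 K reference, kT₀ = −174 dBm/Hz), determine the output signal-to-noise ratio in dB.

Noise floor: N = −174 + 10 log₁₀(B) + NF
10 log₁₀(1.95×10⁷) = 72.9 dB
N = −174 + 72.9 + 3.98 = −97.12 dBm
SNR = P_sig − N = −56.8 − (−97.12) = 40.32 dB → 40.3 dB

40.3 dB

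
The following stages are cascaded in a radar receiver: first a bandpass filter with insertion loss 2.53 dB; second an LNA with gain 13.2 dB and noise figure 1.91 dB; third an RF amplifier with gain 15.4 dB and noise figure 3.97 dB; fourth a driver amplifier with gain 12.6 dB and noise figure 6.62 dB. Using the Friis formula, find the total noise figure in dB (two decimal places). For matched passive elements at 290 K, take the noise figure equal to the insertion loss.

Convert to linear (a loss of L dB is a gain of −L dB): F_i = 10^(NF_i/10), G_i = 10^(G_i,dB/10)
  Stage 1: F_1 = 10^(2.53/10) = 1.791, G_1 = 10^(−2.53/10) = 0.5585
  Stage 2: F_2 = 10^(1.91/10) = 1.552, G_2 = 10^(13.2/10) = 20.89
  Stage 3: F_3 = 10^(3.97/10) = 2.495, G_3 = 10^(15.4/10) = 34.67
  Stage 4: F_4 = 10^(6.62/10) = 4.592, G_4 = 10^(12.6/10) = 18.20
Friis cascade:
  F = 1.791 + (1.552 − 1)/0.5585 + (2.495 − 1)/11.67 + (4.592 − 1)/404.6 = 2.917
NF = 10 log₁₀(2.917) = 4.65 dB

4.65 dB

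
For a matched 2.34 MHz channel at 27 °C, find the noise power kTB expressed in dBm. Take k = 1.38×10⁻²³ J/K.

T = 27 °C + 273.15 = 300.15 K
P_n = kTB = 1.38×10⁻²³ × 300.15 × 2.34×10⁶ = 9.69×10⁻¹⁵ W
In dBm: 10 log₁₀(9.69×10⁻¹⁵ / 10⁻³) = −110.1 dBm

−110.1 dBm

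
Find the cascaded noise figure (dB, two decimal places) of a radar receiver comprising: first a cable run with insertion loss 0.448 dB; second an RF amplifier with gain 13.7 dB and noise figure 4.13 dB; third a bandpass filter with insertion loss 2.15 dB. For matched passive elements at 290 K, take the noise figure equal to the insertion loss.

Convert to linear (a loss of L dB is a gain of −L dB): F_i = 10^(NF_i/10), G_i = 10^(G_i,dB/10)
  Stage 1: F_1 = 10^(0.448/10) = 1.109, G_1 = 10^(−0.448/10) = 0.9020
  Stage 2: F_2 = 10^(4.13/10) = 2.588, G_2 = 10^(13.7/10) = 23.44
  Stage 3: F_3 = 10^(2.15/10) = 1.641, G_3 = 10^(−2.15/10) = 0.6095
Friis cascade:
  F = 1.109 + (2.588 − 1)/0.9020 + (1.641 − 1)/21.14 = 2.900
NF = 10 log₁₀(2.900) = 4.62 dB

4.62 dB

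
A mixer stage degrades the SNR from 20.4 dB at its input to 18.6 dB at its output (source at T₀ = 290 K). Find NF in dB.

1.8 dB

NF (dB) = SNR_in(dB) − SNR_out(dB) when the source is at T₀
NF = 20.4 − 18.6 = 1.8 dB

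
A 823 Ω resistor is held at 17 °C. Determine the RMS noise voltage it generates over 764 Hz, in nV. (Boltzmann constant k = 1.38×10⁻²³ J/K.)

100 nV

T = 17 °C + 273.15 = 290.15 K
V_n = √(4kTRB)
4kTRB = 4 × 1.38×10⁻²³ × 290.15 × 8.23×10² × 7.64×10² = 1.01×10⁻¹⁴ V²
V_n = √(1.01×10⁻¹⁴) = 1.00×10⁻⁷ V = 100 nV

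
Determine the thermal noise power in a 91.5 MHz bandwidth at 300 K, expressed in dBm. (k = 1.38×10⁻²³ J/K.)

P_n = kTB = 1.38×10⁻²³ × 300 × 9.15×10⁷ = 3.79×10⁻¹³ W
In dBm: 10 log₁₀(3.79×10⁻¹³ / 10⁻³) = −94.2 dBm

−94.2 dBm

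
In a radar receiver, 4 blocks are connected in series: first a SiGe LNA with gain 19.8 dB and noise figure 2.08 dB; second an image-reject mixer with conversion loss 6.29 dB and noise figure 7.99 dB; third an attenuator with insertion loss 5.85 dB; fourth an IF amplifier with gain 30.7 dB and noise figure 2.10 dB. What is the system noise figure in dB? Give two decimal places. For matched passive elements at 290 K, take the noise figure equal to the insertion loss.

Convert to linear (a loss of L dB is a gain of −L dB): F_i = 10^(NF_i/10), G_i = 10^(G_i,dB/10)
  Stage 1: F_1 = 10^(2.08/10) = 1.614, G_1 = 10^(19.8/10) = 95.50
  Stage 2: F_2 = 10^(7.99/10) = 6.295, G_2 = 10^(−6.29/10) = 0.2350
  Stage 3: F_3 = 10^(5.85/10) = 3.846, G_3 = 10^(−5.85/10) = 0.2600
  Stage 4: F_4 = 10^(2.10/10) = 1.622, G_4 = 10^(30.7/10) = 1175
Friis cascade:
  F = 1.614 + (6.295 − 1)/95.50 + (3.846 − 1)/22.44 + (1.622 − 1)/5.834 = 1.903
NF = 10 log₁₀(1.903) = 2.79 dB

2.79 dB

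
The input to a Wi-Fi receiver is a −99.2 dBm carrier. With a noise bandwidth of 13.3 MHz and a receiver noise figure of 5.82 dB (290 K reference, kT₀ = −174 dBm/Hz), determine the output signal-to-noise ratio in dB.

Noise floor: N = −174 + 10 log₁₀(B) + NF
10 log₁₀(1.33×10⁷) = 71.24 dB
N = −174 + 71.24 + 5.82 = −96.94 dBm
SNR = P_sig − N = −99.2 − (−96.94) = −2.26 dB → −2.3 dB

−2.3 dB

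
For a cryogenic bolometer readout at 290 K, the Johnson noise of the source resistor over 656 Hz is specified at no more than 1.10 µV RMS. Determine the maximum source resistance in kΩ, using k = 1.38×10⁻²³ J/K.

115 kΩ

Johnson–Nyquist: V_n = √(4kTRB) ⇒ R = V_n² / (4kTB)
4kTB = 4 × 1.38×10⁻²³ × 290 × 6.56×10² = 1.05×10⁻¹⁷
R = (1.10×10⁻⁶)² / 1.05×10⁻¹⁷ = 1.15×10⁵ Ω = 115 kΩ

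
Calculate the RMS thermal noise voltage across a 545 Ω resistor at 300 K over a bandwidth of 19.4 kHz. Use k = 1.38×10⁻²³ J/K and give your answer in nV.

V_n = √(4kTRB)
4kTRB = 4 × 1.38×10⁻²³ × 300 × 5.45×10² × 1.94×10⁴ = 1.75×10⁻¹³ V²
V_n = √(1.75×10⁻¹³) = 4.18×10⁻⁷ V = 418 nV

418 nV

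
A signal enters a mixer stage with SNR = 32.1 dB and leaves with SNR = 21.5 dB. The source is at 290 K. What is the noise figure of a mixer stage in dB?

10.6 dB

NF (dB) = SNR_in(dB) − SNR_out(dB) when the source is at T₀
NF = 32.1 − 21.5 = 10.6 dB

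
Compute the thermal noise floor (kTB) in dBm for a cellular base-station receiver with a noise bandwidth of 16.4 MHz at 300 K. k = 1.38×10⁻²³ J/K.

−101.7 dBm

P_n = kTB = 1.38×10⁻²³ × 300 × 1.64×10⁷ = 6.79×10⁻¹⁴ W
In dBm: 10 log₁₀(6.79×10⁻¹⁴ / 10⁻³) = −101.7 dBm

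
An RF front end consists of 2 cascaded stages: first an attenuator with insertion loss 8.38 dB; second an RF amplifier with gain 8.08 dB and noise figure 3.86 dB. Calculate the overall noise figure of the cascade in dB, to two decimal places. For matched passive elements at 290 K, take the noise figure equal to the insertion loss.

12.24 dB

Convert to linear (a loss of L dB is a gain of −L dB): F_i = 10^(NF_i/10), G_i = 10^(G_i,dB/10)
  Stage 1: F_1 = 10^(8.38/10) = 6.887, G_1 = 10^(−8.38/10) = 0.1452
  Stage 2: F_2 = 10^(3.86/10) = 2.432, G_2 = 10^(8.08/10) = 6.427
Friis cascade:
  F = 6.887 + (2.432 − 1)/0.1452 = 16.75
NF = 10 log₁₀(16.75) = 12.24 dB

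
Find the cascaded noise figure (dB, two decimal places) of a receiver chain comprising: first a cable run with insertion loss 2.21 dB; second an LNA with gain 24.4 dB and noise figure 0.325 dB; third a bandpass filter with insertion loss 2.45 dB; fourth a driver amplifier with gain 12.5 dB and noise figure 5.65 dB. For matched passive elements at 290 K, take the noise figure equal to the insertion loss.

Convert to linear (a loss of L dB is a gain of −L dB): F_i = 10^(NF_i/10), G_i = 10^(G_i,dB/10)
  Stage 1: F_1 = 10^(2.21/10) = 1.663, G_1 = 10^(−2.21/10) = 0.6012
  Stage 2: F_2 = 10^(0.325/10) = 1.078, G_2 = 10^(24.4/10) = 275.4
  Stage 3: F_3 = 10^(2.45/10) = 1.758, G_3 = 10^(−2.45/10) = 0.5689
  Stage 4: F_4 = 10^(5.65/10) = 3.673, G_4 = 10^(12.5/10) = 17.78
Friis cascade:
  F = 1.663 + (1.078 − 1)/0.6012 + (1.758 − 1)/165.6 + (3.673 − 1)/94.19 = 1.826
NF = 10 log₁₀(1.826) = 2.61 dB

2.61 dB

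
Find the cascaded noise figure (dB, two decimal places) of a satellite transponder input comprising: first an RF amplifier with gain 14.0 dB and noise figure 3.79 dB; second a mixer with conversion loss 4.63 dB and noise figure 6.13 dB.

Convert to linear (a loss of L dB is a gain of −L dB): F_i = 10^(NF_i/10), G_i = 10^(G_i,dB/10)
  Stage 1: F_1 = 10^(3.79/10) = 2.393, G_1 = 10^(14.0/10) = 25.12
  Stage 2: F_2 = 10^(6.13/10) = 4.102, G_2 = 10^(−4.63/10) = 0.3443
Friis cascade:
  F = 2.393 + (4.102 − 1)/25.12 = 2.517
NF = 10 log₁₀(2.517) = 4.01 dB

4.01 dB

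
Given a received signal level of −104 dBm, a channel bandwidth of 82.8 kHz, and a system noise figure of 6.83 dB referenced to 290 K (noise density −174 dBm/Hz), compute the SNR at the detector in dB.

14.0 dB

Noise floor: N = −174 + 10 log₁₀(B) + NF
10 log₁₀(8.28×10⁴) = 49.18 dB
N = −174 + 49.18 + 6.83 = −117.99 dBm
SNR = P_sig − N = −104 − (−117.99) = 13.99 dB → 14.0 dB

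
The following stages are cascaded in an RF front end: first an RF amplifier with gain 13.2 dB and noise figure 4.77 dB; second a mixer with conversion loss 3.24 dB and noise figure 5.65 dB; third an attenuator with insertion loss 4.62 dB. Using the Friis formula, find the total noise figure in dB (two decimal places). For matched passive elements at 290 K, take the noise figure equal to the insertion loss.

5.21 dB

Convert to linear (a loss of L dB is a gain of −L dB): F_i = 10^(NF_i/10), G_i = 10^(G_i,dB/10)
  Stage 1: F_1 = 10^(4.77/10) = 2.999, G_1 = 10^(13.2/10) = 20.89
  Stage 2: F_2 = 10^(5.65/10) = 3.673, G_2 = 10^(−3.24/10) = 0.4742
  Stage 3: F_3 = 10^(4.62/10) = 2.897, G_3 = 10^(−4.62/10) = 0.3451
Friis cascade:
  F = 2.999 + (3.673 − 1)/20.89 + (2.897 − 1)/9.908 = 3.319
NF = 10 log₁₀(3.319) = 5.21 dB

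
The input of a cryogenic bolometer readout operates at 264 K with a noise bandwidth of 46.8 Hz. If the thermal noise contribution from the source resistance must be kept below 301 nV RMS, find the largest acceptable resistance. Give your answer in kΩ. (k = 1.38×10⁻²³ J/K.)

133 kΩ

Johnson–Nyquist: V_n = √(4kTRB) ⇒ R = V_n² / (4kTB)
4kTB = 4 × 1.38×10⁻²³ × 264 × 4.68×10¹ = 6.82×10⁻¹⁹
R = (3.01×10⁻⁷)² / 6.82×10⁻¹⁹ = 1.33×10⁵ Ω = 133 kΩ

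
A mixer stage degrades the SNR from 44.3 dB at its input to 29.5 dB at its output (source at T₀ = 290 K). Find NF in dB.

14.8 dB

NF (dB) = SNR_in(dB) − SNR_out(dB) when the source is at T₀
NF = 44.3 − 29.5 = 14.8 dB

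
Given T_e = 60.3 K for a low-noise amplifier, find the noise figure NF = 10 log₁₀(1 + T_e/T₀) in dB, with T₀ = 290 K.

0.820 dB

F = 1 + T_e/T₀ = 1 + 60.3/290 = 1.20793
NF = 10 log₁₀(1.20793) = 0.820 dB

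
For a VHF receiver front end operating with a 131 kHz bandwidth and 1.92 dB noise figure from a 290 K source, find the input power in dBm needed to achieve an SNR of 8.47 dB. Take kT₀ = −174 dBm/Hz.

Sensitivity = −174 + 10 log₁₀(B) + NF + SNR_min
= −174 + 51.17 + 1.92 + 8.47
= −112.44 dBm → −112.4 dBm

−112.4 dBm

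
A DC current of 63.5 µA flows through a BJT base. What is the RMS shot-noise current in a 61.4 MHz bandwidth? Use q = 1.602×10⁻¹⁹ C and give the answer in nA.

I_n = √(2qI·B)
2qI·B = 2 × 1.602×10⁻¹⁹ × 6.35×10⁻⁵ × 6.14×10⁷ = 1.25×10⁻¹⁵ A²
I_n = √(1.25×10⁻¹⁵) = 3.53×10⁻⁸ A = 35.3 nA

35.3 nA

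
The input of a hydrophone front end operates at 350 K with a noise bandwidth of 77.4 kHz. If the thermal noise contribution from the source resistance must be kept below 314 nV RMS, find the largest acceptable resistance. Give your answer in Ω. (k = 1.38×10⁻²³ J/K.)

65.9 Ω

Johnson–Nyquist: V_n = √(4kTRB) ⇒ R = V_n² / (4kTB)
4kTB = 4 × 1.38×10⁻²³ × 350 × 7.74×10⁴ = 1.50×10⁻¹⁵
R = (3.14×10⁻⁷)² / 1.50×10⁻¹⁵ = 6.59×10¹ Ω = 65.9 Ω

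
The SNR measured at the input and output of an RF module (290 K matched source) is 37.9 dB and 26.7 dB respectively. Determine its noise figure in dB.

11.2 dB

NF (dB) = SNR_in(dB) − SNR_out(dB) when the source is at T₀
NF = 37.9 − 26.7 = 11.2 dB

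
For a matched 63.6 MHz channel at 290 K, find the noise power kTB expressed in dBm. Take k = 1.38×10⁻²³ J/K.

P_n = kTB = 1.38×10⁻²³ × 290 × 6.36×10⁷ = 2.55×10⁻¹³ W
In dBm: 10 log₁₀(2.55×10⁻¹³ / 10⁻³) = −95.9 dBm

−95.9 dBm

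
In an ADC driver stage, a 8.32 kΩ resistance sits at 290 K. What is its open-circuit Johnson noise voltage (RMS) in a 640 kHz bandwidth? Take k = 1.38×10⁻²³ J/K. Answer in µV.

9.23 µV

V_n = √(4kTRB)
4kTRB = 4 × 1.38×10⁻²³ × 290 × 8.32×10³ × 6.40×10⁵ = 8.52×10⁻¹¹ V²
V_n = √(8.52×10⁻¹¹) = 9.23×10⁻⁶ V = 9.23 µV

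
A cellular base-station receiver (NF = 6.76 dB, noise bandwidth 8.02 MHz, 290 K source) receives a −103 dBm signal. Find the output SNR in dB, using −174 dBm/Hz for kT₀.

−4.8 dB

Noise floor: N = −174 + 10 log₁₀(B) + NF
10 log₁₀(8.02×10⁶) = 69.04 dB
N = −174 + 69.04 + 6.76 = −98.20 dBm
SNR = P_sig − N = −103 − (−98.20) = −4.80 dB → −4.8 dB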